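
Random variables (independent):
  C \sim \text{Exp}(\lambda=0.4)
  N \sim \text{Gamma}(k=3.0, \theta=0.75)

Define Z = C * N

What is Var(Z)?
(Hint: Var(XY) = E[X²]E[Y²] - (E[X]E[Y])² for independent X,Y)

Var(XY) = E[X²]E[Y²] - (E[X]E[Y])²
E[C] = 2.5, Var(C) = 6.25
E[N] = 2.25, Var(N) = 1.6875
E[C²] = 6.25 + 2.5² = 12.5
E[N²] = 1.6875 + 2.25² = 6.75
Var(Z) = 12.5*6.75 - (2.5*2.25)²
= 84.375 - 31.640625 = 52.734375

52.734375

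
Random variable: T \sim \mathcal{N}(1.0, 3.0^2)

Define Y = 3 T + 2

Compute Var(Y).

For Y = aT + b: Var(Y) = a² * Var(T)
Var(T) = 3.0^2 = 9
Var(Y) = 3² * 9 = 9 * 9 = 81

81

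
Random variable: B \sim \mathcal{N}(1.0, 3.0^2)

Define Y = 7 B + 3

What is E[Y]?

For Y = 7B + 3:
E[Y] = 7 * E[B] + 3
E[B] = 1.0 = 1
E[Y] = 7 * 1 + 3 = 10

10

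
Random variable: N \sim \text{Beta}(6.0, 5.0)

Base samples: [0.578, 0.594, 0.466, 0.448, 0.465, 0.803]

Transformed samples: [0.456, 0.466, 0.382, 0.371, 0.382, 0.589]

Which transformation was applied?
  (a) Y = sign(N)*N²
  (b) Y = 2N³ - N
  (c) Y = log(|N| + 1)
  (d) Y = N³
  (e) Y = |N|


Checking option (c) Y = log(|N| + 1):
  N = 0.578 -> Y = 0.456 ✓
  N = 0.594 -> Y = 0.466 ✓
  N = 0.466 -> Y = 0.382 ✓
All samples match this transformation.

(c) log(|N| + 1)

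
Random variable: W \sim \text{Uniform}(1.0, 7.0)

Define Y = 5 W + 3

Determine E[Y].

For Y = 5W + 3:
E[Y] = 5 * E[W] + 3
E[W] = (1 + 7)/2 = 4
E[Y] = 5 * 4 + 3 = 23

23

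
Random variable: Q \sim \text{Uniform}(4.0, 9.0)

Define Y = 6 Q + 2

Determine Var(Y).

For Y = aQ + b: Var(Y) = a² * Var(Q)
Var(Q) = (9 - 4)^2/12 = 2.0833333
Var(Y) = 6² * 2.0833333 = 36 * 2.0833333 = 75

75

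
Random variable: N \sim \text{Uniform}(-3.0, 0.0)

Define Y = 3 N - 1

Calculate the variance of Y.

For Y = aN + b: Var(Y) = a² * Var(N)
Var(N) = (0 + 3)^2/12 = 0.75
Var(Y) = 3² * 0.75 = 9 * 0.75 = 6.75

6.75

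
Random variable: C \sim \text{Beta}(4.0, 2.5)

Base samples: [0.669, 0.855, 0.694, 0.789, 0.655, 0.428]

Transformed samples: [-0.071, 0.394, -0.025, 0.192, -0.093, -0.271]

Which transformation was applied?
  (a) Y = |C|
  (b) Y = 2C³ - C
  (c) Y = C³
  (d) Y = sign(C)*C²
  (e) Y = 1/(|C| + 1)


Checking option (b) Y = 2C³ - C:
  C = 0.669 -> Y = -0.071 ✓
  C = 0.855 -> Y = 0.394 ✓
  C = 0.694 -> Y = -0.025 ✓
All samples match this transformation.

(b) 2C³ - C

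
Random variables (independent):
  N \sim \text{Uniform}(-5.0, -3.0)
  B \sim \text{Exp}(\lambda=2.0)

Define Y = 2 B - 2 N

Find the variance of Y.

For independent RVs: Var(aX + bY) = a²Var(X) + b²Var(Y)
Var(N) = 0.33333333
Var(B) = 0.25
Var(Y) = (-2)²*0.33333333 + 2²*0.25
= 4*0.33333333 + 4*0.25 = 2.3333333

2.3333333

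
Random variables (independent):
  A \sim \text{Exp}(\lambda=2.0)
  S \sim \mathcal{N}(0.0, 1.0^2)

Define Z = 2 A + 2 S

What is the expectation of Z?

E[Z] = 2*E[A] + 2*E[S]
E[A] = 0.5
E[S] = 0
E[Z] = 2*0.5 + 2*0 = 1

1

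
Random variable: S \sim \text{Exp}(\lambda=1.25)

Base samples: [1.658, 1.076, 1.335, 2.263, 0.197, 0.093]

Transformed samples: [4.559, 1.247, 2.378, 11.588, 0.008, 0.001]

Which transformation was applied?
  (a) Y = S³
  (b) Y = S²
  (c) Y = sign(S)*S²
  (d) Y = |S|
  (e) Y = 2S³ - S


Checking option (a) Y = S³:
  S = 1.658 -> Y = 4.559 ✓
  S = 1.076 -> Y = 1.247 ✓
  S = 1.335 -> Y = 2.378 ✓
All samples match this transformation.

(a) S³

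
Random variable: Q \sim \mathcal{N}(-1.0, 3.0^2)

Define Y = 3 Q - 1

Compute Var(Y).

For Y = aQ + b: Var(Y) = a² * Var(Q)
Var(Q) = 3.0^2 = 9
Var(Y) = 3² * 9 = 9 * 9 = 81

81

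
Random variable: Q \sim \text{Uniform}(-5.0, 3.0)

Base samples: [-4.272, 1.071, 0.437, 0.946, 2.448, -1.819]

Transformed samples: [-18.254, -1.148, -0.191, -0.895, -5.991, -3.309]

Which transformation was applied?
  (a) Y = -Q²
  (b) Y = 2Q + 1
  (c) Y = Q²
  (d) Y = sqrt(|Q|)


Checking option (a) Y = -Q²:
  Q = -4.272 -> Y = -18.254 ✓
  Q = 1.071 -> Y = -1.148 ✓
  Q = 0.437 -> Y = -0.191 ✓
All samples match this transformation.

(a) -Q²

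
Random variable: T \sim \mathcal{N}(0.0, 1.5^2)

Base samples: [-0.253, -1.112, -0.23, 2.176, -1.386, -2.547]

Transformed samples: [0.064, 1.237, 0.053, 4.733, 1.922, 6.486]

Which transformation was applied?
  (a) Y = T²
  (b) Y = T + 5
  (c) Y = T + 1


Checking option (a) Y = T²:
  T = -0.253 -> Y = 0.064 ✓
  T = -1.112 -> Y = 1.237 ✓
  T = -0.23 -> Y = 0.053 ✓
All samples match this transformation.

(a) T²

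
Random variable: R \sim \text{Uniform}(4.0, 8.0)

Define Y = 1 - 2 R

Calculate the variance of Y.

For Y = aR + b: Var(Y) = a² * Var(R)
Var(R) = (8 - 4)^2/12 = 1.3333333
Var(Y) = (-2)² * 1.3333333 = 4 * 1.3333333 = 5.3333333

5.3333333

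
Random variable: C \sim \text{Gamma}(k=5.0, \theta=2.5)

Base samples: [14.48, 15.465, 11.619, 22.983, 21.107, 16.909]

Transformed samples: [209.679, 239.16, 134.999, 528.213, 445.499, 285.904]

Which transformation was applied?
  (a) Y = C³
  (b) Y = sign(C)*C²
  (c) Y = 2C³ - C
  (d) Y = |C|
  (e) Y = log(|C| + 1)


Checking option (b) Y = sign(C)*C²:
  C = 14.48 -> Y = 209.679 ✓
  C = 15.465 -> Y = 239.16 ✓
  C = 11.619 -> Y = 134.999 ✓
All samples match this transformation.

(b) sign(C)*C²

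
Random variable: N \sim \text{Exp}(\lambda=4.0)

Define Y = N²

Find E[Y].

E[N²] = Var(N) + (E[N])² = 0.0625 + 0.0625 = 0.125

0.125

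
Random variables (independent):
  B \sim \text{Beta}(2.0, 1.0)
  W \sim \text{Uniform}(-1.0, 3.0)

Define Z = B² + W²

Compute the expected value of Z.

E[Z] = E[B²] + E[W²]
E[B²] = Var(B) + E[B]² = 0.055555556 + 0.44444444 = 0.5
E[W²] = Var(W) + E[W]² = 1.3333333 + 1 = 2.3333333
E[Z] = 0.5 + 2.3333333 = 2.8333333

2.8333333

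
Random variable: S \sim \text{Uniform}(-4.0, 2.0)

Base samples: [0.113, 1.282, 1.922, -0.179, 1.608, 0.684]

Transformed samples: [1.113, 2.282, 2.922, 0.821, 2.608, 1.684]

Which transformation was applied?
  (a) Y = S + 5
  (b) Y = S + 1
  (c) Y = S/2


Checking option (b) Y = S + 1:
  S = 0.113 -> Y = 1.113 ✓
  S = 1.282 -> Y = 2.282 ✓
  S = 1.922 -> Y = 2.922 ✓
All samples match this transformation.

(b) S + 1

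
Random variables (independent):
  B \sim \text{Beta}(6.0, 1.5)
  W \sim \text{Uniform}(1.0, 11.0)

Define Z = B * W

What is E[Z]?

For independent RVs: E[XY] = E[X]*E[Y]
E[B] = 0.8
E[W] = 6
E[Z] = 0.8 * 6 = 4.8

4.8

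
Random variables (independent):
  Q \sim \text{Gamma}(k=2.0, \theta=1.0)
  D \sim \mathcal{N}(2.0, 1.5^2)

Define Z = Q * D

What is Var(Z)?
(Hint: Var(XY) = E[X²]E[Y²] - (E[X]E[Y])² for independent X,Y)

Var(XY) = E[X²]E[Y²] - (E[X]E[Y])²
E[Q] = 2, Var(Q) = 2
E[D] = 2, Var(D) = 2.25
E[Q²] = 2 + 2² = 6
E[D²] = 2.25 + 2² = 6.25
Var(Z) = 6*6.25 - (2*2)²
= 37.5 - 16 = 21.5

21.5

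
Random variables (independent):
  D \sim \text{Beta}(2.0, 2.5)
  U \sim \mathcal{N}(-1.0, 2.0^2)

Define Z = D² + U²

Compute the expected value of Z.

E[Z] = E[D²] + E[U²]
E[D²] = Var(D) + E[D]² = 0.044893378 + 0.19753086 = 0.24242424
E[U²] = Var(U) + E[U]² = 4 + 1 = 5
E[Z] = 0.24242424 + 5 = 5.2424242

5.2424242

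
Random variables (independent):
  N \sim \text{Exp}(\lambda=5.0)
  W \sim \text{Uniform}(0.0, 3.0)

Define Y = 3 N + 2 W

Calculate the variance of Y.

For independent RVs: Var(aX + bY) = a²Var(X) + b²Var(Y)
Var(N) = 0.04
Var(W) = 0.75
Var(Y) = 3²*0.04 + 2²*0.75
= 9*0.04 + 4*0.75 = 3.36

3.36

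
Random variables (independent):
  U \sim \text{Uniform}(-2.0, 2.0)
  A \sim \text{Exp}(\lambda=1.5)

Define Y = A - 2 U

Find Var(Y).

For independent RVs: Var(aX + bY) = a²Var(X) + b²Var(Y)
Var(U) = 1.3333333
Var(A) = 0.44444444
Var(Y) = (-2)²*1.3333333 + 1²*0.44444444
= 4*1.3333333 + 1*0.44444444 = 5.7777778

5.7777778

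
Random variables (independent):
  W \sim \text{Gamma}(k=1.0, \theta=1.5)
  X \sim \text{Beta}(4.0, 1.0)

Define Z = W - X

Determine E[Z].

E[Z] = 1*E[W] - 1*E[X]
E[W] = 1.5
E[X] = 0.8
E[Z] = 1*1.5 - 1*0.8 = 0.7

0.7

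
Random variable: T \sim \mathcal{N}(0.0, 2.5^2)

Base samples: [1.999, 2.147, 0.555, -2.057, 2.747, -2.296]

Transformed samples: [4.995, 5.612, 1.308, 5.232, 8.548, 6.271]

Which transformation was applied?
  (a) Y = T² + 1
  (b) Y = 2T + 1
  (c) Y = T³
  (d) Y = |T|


Checking option (a) Y = T² + 1:
  T = 1.999 -> Y = 4.995 ✓
  T = 2.147 -> Y = 5.612 ✓
  T = 0.555 -> Y = 1.308 ✓
All samples match this transformation.

(a) T² + 1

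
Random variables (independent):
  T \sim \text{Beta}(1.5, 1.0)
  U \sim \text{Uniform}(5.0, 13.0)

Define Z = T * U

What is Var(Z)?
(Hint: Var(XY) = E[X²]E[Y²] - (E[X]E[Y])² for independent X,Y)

Var(XY) = E[X²]E[Y²] - (E[X]E[Y])²
E[T] = 0.6, Var(T) = 0.068571429
E[U] = 9, Var(U) = 5.3333333
E[T²] = 0.068571429 + 0.6² = 0.42857143
E[U²] = 5.3333333 + 9² = 86.333333
Var(Z) = 0.42857143*86.333333 - (0.6*9)²
= 37 - 29.16 = 7.84

7.84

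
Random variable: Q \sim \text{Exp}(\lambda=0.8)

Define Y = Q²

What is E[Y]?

E[Q²] = Var(Q) + (E[Q])² = 1.5625 + 1.5625 = 3.125

3.125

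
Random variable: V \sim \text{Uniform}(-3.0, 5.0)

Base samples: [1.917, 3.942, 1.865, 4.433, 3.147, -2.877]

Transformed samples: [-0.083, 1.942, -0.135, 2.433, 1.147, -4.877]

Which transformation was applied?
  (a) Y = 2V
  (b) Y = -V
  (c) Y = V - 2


Checking option (c) Y = V - 2:
  V = 1.917 -> Y = -0.083 ✓
  V = 3.942 -> Y = 1.942 ✓
  V = 1.865 -> Y = -0.135 ✓
All samples match this transformation.

(c) V - 2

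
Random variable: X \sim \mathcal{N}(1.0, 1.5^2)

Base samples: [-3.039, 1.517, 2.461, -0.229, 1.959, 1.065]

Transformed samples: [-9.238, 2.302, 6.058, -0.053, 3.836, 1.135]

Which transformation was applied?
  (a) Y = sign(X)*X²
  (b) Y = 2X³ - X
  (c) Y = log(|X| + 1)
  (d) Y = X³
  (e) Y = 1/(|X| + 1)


Checking option (a) Y = sign(X)*X²:
  X = -3.039 -> Y = -9.238 ✓
  X = 1.517 -> Y = 2.302 ✓
  X = 2.461 -> Y = 6.058 ✓
All samples match this transformation.

(a) sign(X)*X²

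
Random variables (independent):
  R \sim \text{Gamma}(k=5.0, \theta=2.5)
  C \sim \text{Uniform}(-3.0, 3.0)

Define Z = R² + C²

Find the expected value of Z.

E[Z] = E[R²] + E[C²]
E[R²] = Var(R) + E[R]² = 31.25 + 156.25 = 187.5
E[C²] = Var(C) + E[C]² = 3 + 0 = 3
E[Z] = 187.5 + 3 = 190.5

190.5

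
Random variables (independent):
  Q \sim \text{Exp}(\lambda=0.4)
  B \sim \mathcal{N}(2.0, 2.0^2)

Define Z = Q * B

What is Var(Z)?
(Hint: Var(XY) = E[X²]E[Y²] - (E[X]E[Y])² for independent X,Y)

Var(XY) = E[X²]E[Y²] - (E[X]E[Y])²
E[Q] = 2.5, Var(Q) = 6.25
E[B] = 2, Var(B) = 4
E[Q²] = 6.25 + 2.5² = 12.5
E[B²] = 4 + 2² = 8
Var(Z) = 12.5*8 - (2.5*2)²
= 100 - 25 = 75

75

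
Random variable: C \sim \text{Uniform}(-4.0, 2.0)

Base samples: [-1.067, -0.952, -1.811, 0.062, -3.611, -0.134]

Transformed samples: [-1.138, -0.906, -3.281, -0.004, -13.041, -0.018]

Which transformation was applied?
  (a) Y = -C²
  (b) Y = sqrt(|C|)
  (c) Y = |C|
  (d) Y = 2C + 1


Checking option (a) Y = -C²:
  C = -1.067 -> Y = -1.138 ✓
  C = -0.952 -> Y = -0.906 ✓
  C = -1.811 -> Y = -3.281 ✓
All samples match this transformation.

(a) -C²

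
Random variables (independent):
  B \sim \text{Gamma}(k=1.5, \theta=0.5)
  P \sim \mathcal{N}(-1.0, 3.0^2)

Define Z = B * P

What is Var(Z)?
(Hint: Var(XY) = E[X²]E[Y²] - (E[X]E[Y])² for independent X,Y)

Var(XY) = E[X²]E[Y²] - (E[X]E[Y])²
E[B] = 0.75, Var(B) = 0.375
E[P] = -1, Var(P) = 9
E[B²] = 0.375 + 0.75² = 0.9375
E[P²] = 9 + (-1)² = 10
Var(Z) = 0.9375*10 - (0.75*(-1))²
= 9.375 - 0.5625 = 8.8125

8.8125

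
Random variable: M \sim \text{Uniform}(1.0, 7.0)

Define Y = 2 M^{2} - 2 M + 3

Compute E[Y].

E[Y] = 2*E[M²] - 2*E[M] + 3
E[M] = 4
E[M²] = Var(M) + (E[M])² = 3 + 16 = 19
E[Y] = 2*19 - 2*4 + 3 = 33

33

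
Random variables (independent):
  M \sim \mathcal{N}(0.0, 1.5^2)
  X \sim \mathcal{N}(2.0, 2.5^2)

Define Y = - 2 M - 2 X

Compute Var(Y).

For independent RVs: Var(aX + bY) = a²Var(X) + b²Var(Y)
Var(M) = 2.25
Var(X) = 6.25
Var(Y) = (-2)²*2.25 + (-2)²*6.25
= 4*2.25 + 4*6.25 = 34

34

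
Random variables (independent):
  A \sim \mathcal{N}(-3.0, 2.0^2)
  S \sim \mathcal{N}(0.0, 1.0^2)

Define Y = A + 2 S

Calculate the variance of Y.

For independent RVs: Var(aX + bY) = a²Var(X) + b²Var(Y)
Var(A) = 4
Var(S) = 1
Var(Y) = 1²*4 + 2²*1
= 1*4 + 4*1 = 8

8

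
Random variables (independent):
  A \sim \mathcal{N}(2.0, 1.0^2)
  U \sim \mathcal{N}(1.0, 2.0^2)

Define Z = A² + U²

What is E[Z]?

E[Z] = E[A²] + E[U²]
E[A²] = Var(A) + E[A]² = 1 + 4 = 5
E[U²] = Var(U) + E[U]² = 4 + 1 = 5
E[Z] = 5 + 5 = 10

10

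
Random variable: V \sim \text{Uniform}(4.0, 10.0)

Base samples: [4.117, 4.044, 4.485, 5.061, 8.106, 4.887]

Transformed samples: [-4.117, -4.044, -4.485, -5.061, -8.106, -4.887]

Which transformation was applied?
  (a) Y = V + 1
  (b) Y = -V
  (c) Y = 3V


Checking option (b) Y = -V:
  V = 4.117 -> Y = -4.117 ✓
  V = 4.044 -> Y = -4.044 ✓
  V = 4.485 -> Y = -4.485 ✓
All samples match this transformation.

(b) -V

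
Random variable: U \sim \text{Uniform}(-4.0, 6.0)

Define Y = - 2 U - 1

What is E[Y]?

For Y = -2U - 1:
E[Y] = -2 * E[U] - 1
E[U] = (-4 + 6)/2 = 1
E[Y] = -2 * 1 - 1 = -3

-3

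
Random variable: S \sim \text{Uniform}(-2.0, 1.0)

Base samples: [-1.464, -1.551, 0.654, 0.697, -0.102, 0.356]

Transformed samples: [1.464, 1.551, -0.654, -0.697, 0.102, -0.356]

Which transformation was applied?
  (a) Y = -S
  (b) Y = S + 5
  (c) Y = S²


Checking option (a) Y = -S:
  S = -1.464 -> Y = 1.464 ✓
  S = -1.551 -> Y = 1.551 ✓
  S = 0.654 -> Y = -0.654 ✓
All samples match this transformation.

(a) -S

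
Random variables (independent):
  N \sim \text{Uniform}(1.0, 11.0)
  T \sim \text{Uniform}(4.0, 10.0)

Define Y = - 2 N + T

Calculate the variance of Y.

For independent RVs: Var(aX + bY) = a²Var(X) + b²Var(Y)
Var(N) = 8.3333333
Var(T) = 3
Var(Y) = (-2)²*8.3333333 + 1²*3
= 4*8.3333333 + 1*3 = 36.333333

36.333333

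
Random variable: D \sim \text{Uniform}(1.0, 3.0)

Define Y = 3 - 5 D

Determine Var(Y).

For Y = aD + b: Var(Y) = a² * Var(D)
Var(D) = (3 - 1)^2/12 = 0.33333333
Var(Y) = (-5)² * 0.33333333 = 25 * 0.33333333 = 8.3333333

8.3333333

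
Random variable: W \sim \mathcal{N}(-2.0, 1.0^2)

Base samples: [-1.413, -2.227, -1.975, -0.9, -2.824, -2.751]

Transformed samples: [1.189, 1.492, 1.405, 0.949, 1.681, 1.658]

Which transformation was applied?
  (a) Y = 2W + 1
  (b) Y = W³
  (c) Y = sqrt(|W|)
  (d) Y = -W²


Checking option (c) Y = sqrt(|W|):
  W = -1.413 -> Y = 1.189 ✓
  W = -2.227 -> Y = 1.492 ✓
  W = -1.975 -> Y = 1.405 ✓
All samples match this transformation.

(c) sqrt(|W|)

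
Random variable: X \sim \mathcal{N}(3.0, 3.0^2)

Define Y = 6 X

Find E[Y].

For Y = 6X:
E[Y] = 6 * E[X]
E[X] = 3.0 = 3
E[Y] = 6 * 3 = 18

18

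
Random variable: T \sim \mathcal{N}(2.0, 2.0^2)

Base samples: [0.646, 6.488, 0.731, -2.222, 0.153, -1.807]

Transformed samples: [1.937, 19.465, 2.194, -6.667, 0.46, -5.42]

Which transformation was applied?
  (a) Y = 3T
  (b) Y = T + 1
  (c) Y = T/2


Checking option (a) Y = 3T:
  T = 0.646 -> Y = 1.937 ✓
  T = 6.488 -> Y = 19.465 ✓
  T = 0.731 -> Y = 2.194 ✓
All samples match this transformation.

(a) 3T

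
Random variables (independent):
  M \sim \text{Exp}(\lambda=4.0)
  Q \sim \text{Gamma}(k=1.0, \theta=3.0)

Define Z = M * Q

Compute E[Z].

For independent RVs: E[XY] = E[X]*E[Y]
E[M] = 0.25
E[Q] = 3
E[Z] = 0.25 * 3 = 0.75

0.75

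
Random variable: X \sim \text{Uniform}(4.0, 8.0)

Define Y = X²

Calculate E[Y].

E[X²] = Var(X) + (E[X])² = 1.3333333 + 36 = 37.333333

37.333333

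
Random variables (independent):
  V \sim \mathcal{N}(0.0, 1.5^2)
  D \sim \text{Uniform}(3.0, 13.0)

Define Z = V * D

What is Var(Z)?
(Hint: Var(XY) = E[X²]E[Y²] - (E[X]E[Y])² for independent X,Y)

Var(XY) = E[X²]E[Y²] - (E[X]E[Y])²
E[V] = 0, Var(V) = 2.25
E[D] = 8, Var(D) = 8.3333333
E[V²] = 2.25 + 0² = 2.25
E[D²] = 8.3333333 + 8² = 72.333333
Var(Z) = 2.25*72.333333 - (0*8)²
= 162.75 - 0 = 162.75

162.75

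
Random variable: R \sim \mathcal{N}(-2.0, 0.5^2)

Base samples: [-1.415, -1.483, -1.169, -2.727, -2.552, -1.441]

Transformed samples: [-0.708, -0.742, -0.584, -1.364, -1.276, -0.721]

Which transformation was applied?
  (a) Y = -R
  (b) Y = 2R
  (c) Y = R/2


Checking option (c) Y = R/2:
  R = -1.415 -> Y = -0.708 ✓
  R = -1.483 -> Y = -0.742 ✓
  R = -1.169 -> Y = -0.584 ✓
All samples match this transformation.

(c) R/2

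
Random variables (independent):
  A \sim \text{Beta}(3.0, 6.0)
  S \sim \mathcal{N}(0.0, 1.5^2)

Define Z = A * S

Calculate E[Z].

For independent RVs: E[XY] = E[X]*E[Y]
E[A] = 0.33333333
E[S] = 0
E[Z] = 0.33333333 * 0 = 0

0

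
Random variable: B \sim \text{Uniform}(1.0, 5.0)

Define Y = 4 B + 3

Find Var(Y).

For Y = aB + b: Var(Y) = a² * Var(B)
Var(B) = (5 - 1)^2/12 = 1.3333333
Var(Y) = 4² * 1.3333333 = 16 * 1.3333333 = 21.333333

21.333333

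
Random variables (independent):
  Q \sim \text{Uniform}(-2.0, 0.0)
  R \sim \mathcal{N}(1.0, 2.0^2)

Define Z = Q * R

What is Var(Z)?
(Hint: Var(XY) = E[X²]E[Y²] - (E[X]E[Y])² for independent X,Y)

Var(XY) = E[X²]E[Y²] - (E[X]E[Y])²
E[Q] = -1, Var(Q) = 0.33333333
E[R] = 1, Var(R) = 4
E[Q²] = 0.33333333 + (-1)² = 1.3333333
E[R²] = 4 + 1² = 5
Var(Z) = 1.3333333*5 - (-1*1)²
= 6.6666667 - 1 = 5.6666667

5.6666667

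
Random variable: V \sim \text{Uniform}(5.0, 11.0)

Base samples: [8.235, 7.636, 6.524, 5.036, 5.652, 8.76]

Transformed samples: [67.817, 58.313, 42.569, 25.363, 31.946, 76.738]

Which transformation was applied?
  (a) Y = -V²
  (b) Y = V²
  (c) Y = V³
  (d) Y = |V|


Checking option (b) Y = V²:
  V = 8.235 -> Y = 67.817 ✓
  V = 7.636 -> Y = 58.313 ✓
  V = 6.524 -> Y = 42.569 ✓
All samples match this transformation.

(b) V²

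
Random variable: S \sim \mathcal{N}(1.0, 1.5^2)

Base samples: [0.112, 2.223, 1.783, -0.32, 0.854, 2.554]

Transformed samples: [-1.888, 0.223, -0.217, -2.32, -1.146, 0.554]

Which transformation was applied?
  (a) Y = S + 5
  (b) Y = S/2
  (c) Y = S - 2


Checking option (c) Y = S - 2:
  S = 0.112 -> Y = -1.888 ✓
  S = 2.223 -> Y = 0.223 ✓
  S = 1.783 -> Y = -0.217 ✓
All samples match this transformation.

(c) S - 2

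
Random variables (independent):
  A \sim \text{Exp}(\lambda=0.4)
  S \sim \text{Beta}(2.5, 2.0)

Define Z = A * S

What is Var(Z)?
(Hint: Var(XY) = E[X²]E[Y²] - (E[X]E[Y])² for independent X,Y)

Var(XY) = E[X²]E[Y²] - (E[X]E[Y])²
E[A] = 2.5, Var(A) = 6.25
E[S] = 0.55555556, Var(S) = 0.044893378
E[A²] = 6.25 + 2.5² = 12.5
E[S²] = 0.044893378 + 0.55555556² = 0.35353535
Var(Z) = 12.5*0.35353535 - (2.5*0.55555556)²
= 4.4191919 - 1.9290123 = 2.4901796

2.4901796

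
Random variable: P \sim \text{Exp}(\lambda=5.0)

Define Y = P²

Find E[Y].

Using E[X²] = Var(X) + (E[X])²:
E[P] = 0.2
Var(P) = 1/5.0^2 = 0.04
E[P²] = 0.04 + 0.2² = 0.04 + 0.04 = 0.08

0.08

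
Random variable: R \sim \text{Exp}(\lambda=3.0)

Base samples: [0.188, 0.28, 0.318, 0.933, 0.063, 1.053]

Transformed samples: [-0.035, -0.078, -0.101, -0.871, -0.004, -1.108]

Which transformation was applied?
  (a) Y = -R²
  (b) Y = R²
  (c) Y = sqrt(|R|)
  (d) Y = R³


Checking option (a) Y = -R²:
  R = 0.188 -> Y = -0.035 ✓
  R = 0.28 -> Y = -0.078 ✓
  R = 0.318 -> Y = -0.101 ✓
All samples match this transformation.

(a) -R²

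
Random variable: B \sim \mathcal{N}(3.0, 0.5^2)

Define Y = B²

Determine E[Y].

E[B²] = Var(B) + (E[B])² = 0.25 + 9 = 9.25

9.25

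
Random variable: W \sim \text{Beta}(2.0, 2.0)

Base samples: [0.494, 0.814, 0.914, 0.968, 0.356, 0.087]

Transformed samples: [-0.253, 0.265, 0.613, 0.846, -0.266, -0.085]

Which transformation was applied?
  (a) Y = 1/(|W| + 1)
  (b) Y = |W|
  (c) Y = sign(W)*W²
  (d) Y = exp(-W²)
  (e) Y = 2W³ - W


Checking option (e) Y = 2W³ - W:
  W = 0.494 -> Y = -0.253 ✓
  W = 0.814 -> Y = 0.265 ✓
  W = 0.914 -> Y = 0.613 ✓
All samples match this transformation.

(e) 2W³ - W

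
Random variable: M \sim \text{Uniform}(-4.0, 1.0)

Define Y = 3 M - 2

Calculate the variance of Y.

For Y = aM + b: Var(Y) = a² * Var(M)
Var(M) = (1 + 4)^2/12 = 2.0833333
Var(Y) = 3² * 2.0833333 = 9 * 2.0833333 = 18.75

18.75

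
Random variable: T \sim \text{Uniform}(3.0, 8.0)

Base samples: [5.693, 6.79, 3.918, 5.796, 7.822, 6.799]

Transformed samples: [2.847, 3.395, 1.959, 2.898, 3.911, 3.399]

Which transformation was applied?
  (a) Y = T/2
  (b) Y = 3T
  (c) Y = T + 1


Checking option (a) Y = T/2:
  T = 5.693 -> Y = 2.847 ✓
  T = 6.79 -> Y = 3.395 ✓
  T = 3.918 -> Y = 1.959 ✓
All samples match this transformation.

(a) T/2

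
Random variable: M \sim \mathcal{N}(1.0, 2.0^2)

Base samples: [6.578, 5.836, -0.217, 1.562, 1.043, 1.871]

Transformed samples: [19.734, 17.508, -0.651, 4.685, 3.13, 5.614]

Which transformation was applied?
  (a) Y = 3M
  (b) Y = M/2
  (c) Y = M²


Checking option (a) Y = 3M:
  M = 6.578 -> Y = 19.734 ✓
  M = 5.836 -> Y = 17.508 ✓
  M = -0.217 -> Y = -0.651 ✓
All samples match this transformation.

(a) 3M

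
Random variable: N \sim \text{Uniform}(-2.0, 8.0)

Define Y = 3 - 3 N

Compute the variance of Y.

For Y = aN + b: Var(Y) = a² * Var(N)
Var(N) = (8 + 2)^2/12 = 8.3333333
Var(Y) = (-3)² * 8.3333333 = 9 * 8.3333333 = 75

75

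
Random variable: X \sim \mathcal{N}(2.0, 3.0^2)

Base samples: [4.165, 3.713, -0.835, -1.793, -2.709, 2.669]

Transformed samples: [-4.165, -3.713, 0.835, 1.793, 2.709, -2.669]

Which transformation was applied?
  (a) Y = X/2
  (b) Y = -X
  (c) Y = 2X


Checking option (b) Y = -X:
  X = 4.165 -> Y = -4.165 ✓
  X = 3.713 -> Y = -3.713 ✓
  X = -0.835 -> Y = 0.835 ✓
All samples match this transformation.

(b) -X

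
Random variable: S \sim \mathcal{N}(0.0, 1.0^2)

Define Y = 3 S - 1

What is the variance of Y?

For Y = aS + b: Var(Y) = a² * Var(S)
Var(S) = 1.0^2 = 1
Var(Y) = 3² * 1 = 9 * 1 = 9

9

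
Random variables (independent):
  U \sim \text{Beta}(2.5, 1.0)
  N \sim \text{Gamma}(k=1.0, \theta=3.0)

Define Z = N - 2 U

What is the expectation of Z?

E[Z] = -2*E[U] + 1*E[N]
E[U] = 0.71428571
E[N] = 3
E[Z] = -2*0.71428571 + 1*3 = 1.5714286

1.5714286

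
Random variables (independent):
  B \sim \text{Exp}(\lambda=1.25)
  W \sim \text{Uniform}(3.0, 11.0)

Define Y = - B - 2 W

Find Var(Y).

For independent RVs: Var(aX + bY) = a²Var(X) + b²Var(Y)
Var(B) = 0.64
Var(W) = 5.3333333
Var(Y) = (-1)²*0.64 + (-2)²*5.3333333
= 1*0.64 + 4*5.3333333 = 21.973333

21.973333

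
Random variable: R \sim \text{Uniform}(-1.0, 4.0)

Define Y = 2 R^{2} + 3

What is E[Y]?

E[Y] = 2*E[R²] + 3
E[R] = 1.5
E[R²] = Var(R) + (E[R])² = 2.0833333 + 2.25 = 4.3333333
E[Y] = 2*4.3333333 + 3 = 11.666667

11.666667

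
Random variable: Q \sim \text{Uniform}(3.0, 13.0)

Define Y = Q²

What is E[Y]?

E[Q²] = Var(Q) + (E[Q])² = 8.3333333 + 64 = 72.333333

72.333333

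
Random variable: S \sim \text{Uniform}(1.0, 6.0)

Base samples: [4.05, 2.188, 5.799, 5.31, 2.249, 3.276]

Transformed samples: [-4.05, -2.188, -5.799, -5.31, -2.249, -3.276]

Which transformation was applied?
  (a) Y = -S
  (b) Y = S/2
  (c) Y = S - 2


Checking option (a) Y = -S:
  S = 4.05 -> Y = -4.05 ✓
  S = 2.188 -> Y = -2.188 ✓
  S = 5.799 -> Y = -5.799 ✓
All samples match this transformation.

(a) -S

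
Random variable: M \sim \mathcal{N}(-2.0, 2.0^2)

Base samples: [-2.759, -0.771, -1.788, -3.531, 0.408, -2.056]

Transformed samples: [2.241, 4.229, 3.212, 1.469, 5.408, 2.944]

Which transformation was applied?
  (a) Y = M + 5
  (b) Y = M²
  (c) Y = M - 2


Checking option (a) Y = M + 5:
  M = -2.759 -> Y = 2.241 ✓
  M = -0.771 -> Y = 4.229 ✓
  M = -1.788 -> Y = 3.212 ✓
All samples match this transformation.

(a) M + 5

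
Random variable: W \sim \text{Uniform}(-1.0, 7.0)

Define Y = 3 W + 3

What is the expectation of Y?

For Y = 3W + 3:
E[Y] = 3 * E[W] + 3
E[W] = (-1 + 7)/2 = 3
E[Y] = 3 * 3 + 3 = 12

12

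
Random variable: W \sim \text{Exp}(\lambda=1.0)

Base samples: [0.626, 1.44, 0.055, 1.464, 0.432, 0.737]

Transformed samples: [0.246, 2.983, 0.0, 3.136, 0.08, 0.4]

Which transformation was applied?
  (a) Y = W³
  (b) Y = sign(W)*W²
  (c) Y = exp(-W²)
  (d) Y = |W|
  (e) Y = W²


Checking option (a) Y = W³:
  W = 0.626 -> Y = 0.246 ✓
  W = 1.44 -> Y = 2.983 ✓
  W = 0.055 -> Y = 0.0 ✓
All samples match this transformation.

(a) W³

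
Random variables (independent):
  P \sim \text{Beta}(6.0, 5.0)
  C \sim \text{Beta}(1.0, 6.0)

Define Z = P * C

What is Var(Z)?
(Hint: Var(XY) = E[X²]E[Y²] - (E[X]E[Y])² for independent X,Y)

Var(XY) = E[X²]E[Y²] - (E[X]E[Y])²
E[P] = 0.54545455, Var(P) = 0.020661157
E[C] = 0.14285714, Var(C) = 0.015306122
E[P²] = 0.020661157 + 0.54545455² = 0.31818182
E[C²] = 0.015306122 + 0.14285714² = 0.035714286
Var(Z) = 0.31818182*0.035714286 - (0.54545455*0.14285714)²
= 0.011363636 - 0.0060718502 = 0.0052917861

0.0052917861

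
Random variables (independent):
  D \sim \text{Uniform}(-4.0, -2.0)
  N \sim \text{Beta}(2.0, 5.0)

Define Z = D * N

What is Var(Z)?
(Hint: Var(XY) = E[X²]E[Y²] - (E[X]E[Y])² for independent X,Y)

Var(XY) = E[X²]E[Y²] - (E[X]E[Y])²
E[D] = -3, Var(D) = 0.33333333
E[N] = 0.28571429, Var(N) = 0.025510204
E[D²] = 0.33333333 + (-3)² = 9.3333333
E[N²] = 0.025510204 + 0.28571429² = 0.10714286
Var(Z) = 9.3333333*0.10714286 - (-3*0.28571429)²
= 1 - 0.73469388 = 0.26530612

0.26530612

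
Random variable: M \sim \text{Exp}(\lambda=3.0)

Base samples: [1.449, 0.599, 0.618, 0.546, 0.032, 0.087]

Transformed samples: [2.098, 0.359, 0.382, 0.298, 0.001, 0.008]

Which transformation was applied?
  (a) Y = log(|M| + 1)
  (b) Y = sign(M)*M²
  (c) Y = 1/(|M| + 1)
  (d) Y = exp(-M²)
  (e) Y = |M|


Checking option (b) Y = sign(M)*M²:
  M = 1.449 -> Y = 2.098 ✓
  M = 0.599 -> Y = 0.359 ✓
  M = 0.618 -> Y = 0.382 ✓
All samples match this transformation.

(b) sign(M)*M²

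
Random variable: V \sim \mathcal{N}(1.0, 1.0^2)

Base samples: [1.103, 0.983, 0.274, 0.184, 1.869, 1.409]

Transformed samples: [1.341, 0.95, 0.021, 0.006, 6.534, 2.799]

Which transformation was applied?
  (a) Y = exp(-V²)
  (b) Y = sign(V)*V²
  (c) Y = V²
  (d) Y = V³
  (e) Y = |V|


Checking option (d) Y = V³:
  V = 1.103 -> Y = 1.341 ✓
  V = 0.983 -> Y = 0.95 ✓
  V = 0.274 -> Y = 0.021 ✓
All samples match this transformation.

(d) V³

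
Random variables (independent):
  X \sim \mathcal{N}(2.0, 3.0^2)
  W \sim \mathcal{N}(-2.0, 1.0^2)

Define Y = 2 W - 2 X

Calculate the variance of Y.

For independent RVs: Var(aX + bY) = a²Var(X) + b²Var(Y)
Var(X) = 9
Var(W) = 1
Var(Y) = (-2)²*9 + 2²*1
= 4*9 + 4*1 = 40

40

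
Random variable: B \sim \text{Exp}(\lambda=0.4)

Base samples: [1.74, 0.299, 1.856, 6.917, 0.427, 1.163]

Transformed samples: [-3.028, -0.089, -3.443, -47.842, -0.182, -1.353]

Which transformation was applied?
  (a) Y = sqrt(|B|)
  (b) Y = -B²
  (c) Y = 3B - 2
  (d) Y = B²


Checking option (b) Y = -B²:
  B = 1.74 -> Y = -3.028 ✓
  B = 0.299 -> Y = -0.089 ✓
  B = 1.856 -> Y = -3.443 ✓
All samples match this transformation.

(b) -B²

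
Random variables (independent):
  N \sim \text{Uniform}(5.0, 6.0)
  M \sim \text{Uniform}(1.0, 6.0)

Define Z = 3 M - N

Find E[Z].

E[Z] = -1*E[N] + 3*E[M]
E[N] = 5.5
E[M] = 3.5
E[Z] = -1*5.5 + 3*3.5 = 5

5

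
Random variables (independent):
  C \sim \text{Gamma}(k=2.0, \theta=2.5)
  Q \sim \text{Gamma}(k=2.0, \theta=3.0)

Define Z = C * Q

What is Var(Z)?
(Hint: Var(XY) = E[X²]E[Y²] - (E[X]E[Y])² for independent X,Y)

Var(XY) = E[X²]E[Y²] - (E[X]E[Y])²
E[C] = 5, Var(C) = 12.5
E[Q] = 6, Var(Q) = 18
E[C²] = 12.5 + 5² = 37.5
E[Q²] = 18 + 6² = 54
Var(Z) = 37.5*54 - (5*6)²
= 2025 - 900 = 1125

1125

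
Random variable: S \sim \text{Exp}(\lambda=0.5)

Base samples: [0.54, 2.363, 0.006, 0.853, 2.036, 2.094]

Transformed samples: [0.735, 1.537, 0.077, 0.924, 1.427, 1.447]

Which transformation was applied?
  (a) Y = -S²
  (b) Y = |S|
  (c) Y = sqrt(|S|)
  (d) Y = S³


Checking option (c) Y = sqrt(|S|):
  S = 0.54 -> Y = 0.735 ✓
  S = 2.363 -> Y = 1.537 ✓
  S = 0.006 -> Y = 0.077 ✓
All samples match this transformation.

(c) sqrt(|S|)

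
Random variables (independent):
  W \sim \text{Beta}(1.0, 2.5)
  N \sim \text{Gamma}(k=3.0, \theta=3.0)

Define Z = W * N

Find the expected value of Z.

For independent RVs: E[XY] = E[X]*E[Y]
E[W] = 0.28571429
E[N] = 9
E[Z] = 0.28571429 * 9 = 2.5714286

2.5714286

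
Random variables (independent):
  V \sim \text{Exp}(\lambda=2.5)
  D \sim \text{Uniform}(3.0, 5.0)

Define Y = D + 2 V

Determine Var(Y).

For independent RVs: Var(aX + bY) = a²Var(X) + b²Var(Y)
Var(V) = 0.16
Var(D) = 0.33333333
Var(Y) = 2²*0.16 + 1²*0.33333333
= 4*0.16 + 1*0.33333333 = 0.97333333

0.97333333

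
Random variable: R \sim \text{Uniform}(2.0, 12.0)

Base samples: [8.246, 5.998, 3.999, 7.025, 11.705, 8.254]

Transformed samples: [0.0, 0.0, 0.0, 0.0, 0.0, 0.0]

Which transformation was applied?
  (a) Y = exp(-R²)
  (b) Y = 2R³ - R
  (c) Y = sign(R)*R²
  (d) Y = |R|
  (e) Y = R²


Checking option (a) Y = exp(-R²):
  R = 8.246 -> Y = 0.0 ✓
  R = 5.998 -> Y = 0.0 ✓
  R = 3.999 -> Y = 0.0 ✓
All samples match this transformation.

(a) exp(-R²)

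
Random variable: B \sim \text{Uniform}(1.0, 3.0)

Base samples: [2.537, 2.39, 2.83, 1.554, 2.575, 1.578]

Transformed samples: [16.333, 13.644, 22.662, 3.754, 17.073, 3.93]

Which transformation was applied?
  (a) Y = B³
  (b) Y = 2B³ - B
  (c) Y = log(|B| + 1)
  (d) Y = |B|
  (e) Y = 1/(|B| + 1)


Checking option (a) Y = B³:
  B = 2.537 -> Y = 16.333 ✓
  B = 2.39 -> Y = 13.644 ✓
  B = 2.83 -> Y = 22.662 ✓
All samples match this transformation.

(a) B³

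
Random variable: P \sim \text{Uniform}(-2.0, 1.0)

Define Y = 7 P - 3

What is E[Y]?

For Y = 7P - 3:
E[Y] = 7 * E[P] - 3
E[P] = (-2 + 1)/2 = -0.5
E[Y] = 7 * (-0.5) - 3 = -6.5

-6.5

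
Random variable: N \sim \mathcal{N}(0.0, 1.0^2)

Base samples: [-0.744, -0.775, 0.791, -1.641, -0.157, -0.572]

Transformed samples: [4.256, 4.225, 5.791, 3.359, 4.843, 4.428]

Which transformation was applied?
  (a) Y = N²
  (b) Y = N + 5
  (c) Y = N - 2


Checking option (b) Y = N + 5:
  N = -0.744 -> Y = 4.256 ✓
  N = -0.775 -> Y = 4.225 ✓
  N = 0.791 -> Y = 5.791 ✓
All samples match this transformation.

(b) N + 5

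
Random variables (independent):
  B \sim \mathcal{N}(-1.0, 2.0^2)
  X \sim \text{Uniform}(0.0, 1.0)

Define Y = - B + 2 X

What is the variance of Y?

For independent RVs: Var(aX + bY) = a²Var(X) + b²Var(Y)
Var(B) = 4
Var(X) = 0.083333333
Var(Y) = (-1)²*4 + 2²*0.083333333
= 1*4 + 4*0.083333333 = 4.3333333

4.3333333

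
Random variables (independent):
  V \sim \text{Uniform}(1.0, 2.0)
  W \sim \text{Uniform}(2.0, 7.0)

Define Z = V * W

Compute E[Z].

For independent RVs: E[XY] = E[X]*E[Y]
E[V] = 1.5
E[W] = 4.5
E[Z] = 1.5 * 4.5 = 6.75

6.75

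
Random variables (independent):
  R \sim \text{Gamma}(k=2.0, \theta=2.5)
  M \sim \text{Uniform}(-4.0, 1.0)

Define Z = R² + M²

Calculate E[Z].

E[Z] = E[R²] + E[M²]
E[R²] = Var(R) + E[R]² = 12.5 + 25 = 37.5
E[M²] = Var(M) + E[M]² = 2.0833333 + 2.25 = 4.3333333
E[Z] = 37.5 + 4.3333333 = 41.833333

41.833333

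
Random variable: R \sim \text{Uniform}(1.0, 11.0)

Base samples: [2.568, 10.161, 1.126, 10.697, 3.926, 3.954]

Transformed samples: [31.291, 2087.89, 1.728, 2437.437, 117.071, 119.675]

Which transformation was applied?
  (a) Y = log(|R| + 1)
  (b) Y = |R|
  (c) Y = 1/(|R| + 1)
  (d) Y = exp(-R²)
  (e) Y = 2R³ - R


Checking option (e) Y = 2R³ - R:
  R = 2.568 -> Y = 31.291 ✓
  R = 10.161 -> Y = 2087.89 ✓
  R = 1.126 -> Y = 1.728 ✓
All samples match this transformation.

(e) 2R³ - R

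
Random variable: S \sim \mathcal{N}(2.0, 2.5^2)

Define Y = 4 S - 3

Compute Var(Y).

For Y = aS + b: Var(Y) = a² * Var(S)
Var(S) = 2.5^2 = 6.25
Var(Y) = 4² * 6.25 = 16 * 6.25 = 100

100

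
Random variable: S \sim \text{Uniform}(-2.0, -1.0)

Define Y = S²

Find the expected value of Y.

E[S²] = Var(S) + (E[S])² = 0.083333333 + 2.25 = 2.3333333

2.3333333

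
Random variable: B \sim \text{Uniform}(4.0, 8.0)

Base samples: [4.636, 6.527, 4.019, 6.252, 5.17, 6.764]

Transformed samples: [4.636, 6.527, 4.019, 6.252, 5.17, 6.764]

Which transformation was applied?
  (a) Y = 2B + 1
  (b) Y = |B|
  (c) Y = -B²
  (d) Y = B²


Checking option (b) Y = |B|:
  B = 4.636 -> Y = 4.636 ✓
  B = 6.527 -> Y = 6.527 ✓
  B = 4.019 -> Y = 4.019 ✓
All samples match this transformation.

(b) |B|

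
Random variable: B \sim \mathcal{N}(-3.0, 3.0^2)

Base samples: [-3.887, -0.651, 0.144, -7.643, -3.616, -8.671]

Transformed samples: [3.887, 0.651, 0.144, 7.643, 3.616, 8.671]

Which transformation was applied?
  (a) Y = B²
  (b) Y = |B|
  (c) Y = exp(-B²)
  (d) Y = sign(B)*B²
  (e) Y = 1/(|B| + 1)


Checking option (b) Y = |B|:
  B = -3.887 -> Y = 3.887 ✓
  B = -0.651 -> Y = 0.651 ✓
  B = 0.144 -> Y = 0.144 ✓
All samples match this transformation.

(b) |B|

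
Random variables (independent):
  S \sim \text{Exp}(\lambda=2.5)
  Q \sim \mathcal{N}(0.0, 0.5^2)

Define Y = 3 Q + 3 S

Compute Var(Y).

For independent RVs: Var(aX + bY) = a²Var(X) + b²Var(Y)
Var(S) = 0.16
Var(Q) = 0.25
Var(Y) = 3²*0.16 + 3²*0.25
= 9*0.16 + 9*0.25 = 3.69

3.69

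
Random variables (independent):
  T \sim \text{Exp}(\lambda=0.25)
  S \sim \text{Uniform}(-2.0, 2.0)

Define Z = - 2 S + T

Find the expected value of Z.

E[Z] = 1*E[T] - 2*E[S]
E[T] = 4
E[S] = 0
E[Z] = 1*4 - 2*0 = 4

4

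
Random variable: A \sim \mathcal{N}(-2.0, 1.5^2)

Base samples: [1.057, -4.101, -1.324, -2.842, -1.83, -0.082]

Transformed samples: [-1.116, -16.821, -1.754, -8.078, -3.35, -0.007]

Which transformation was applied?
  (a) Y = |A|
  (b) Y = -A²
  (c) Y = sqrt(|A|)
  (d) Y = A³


Checking option (b) Y = -A²:
  A = 1.057 -> Y = -1.116 ✓
  A = -4.101 -> Y = -16.821 ✓
  A = -1.324 -> Y = -1.754 ✓
All samples match this transformation.

(b) -A²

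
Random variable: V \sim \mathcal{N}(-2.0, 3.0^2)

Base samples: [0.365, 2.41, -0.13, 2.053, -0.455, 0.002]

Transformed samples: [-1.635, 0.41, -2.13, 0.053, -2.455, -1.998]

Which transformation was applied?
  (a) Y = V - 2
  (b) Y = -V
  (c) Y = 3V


Checking option (a) Y = V - 2:
  V = 0.365 -> Y = -1.635 ✓
  V = 2.41 -> Y = 0.41 ✓
  V = -0.13 -> Y = -2.13 ✓
All samples match this transformation.

(a) V - 2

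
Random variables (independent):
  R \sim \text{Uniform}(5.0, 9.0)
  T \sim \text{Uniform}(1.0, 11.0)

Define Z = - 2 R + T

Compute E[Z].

E[Z] = -2*E[R] + 1*E[T]
E[R] = 7
E[T] = 6
E[Z] = -2*7 + 1*6 = -8

-8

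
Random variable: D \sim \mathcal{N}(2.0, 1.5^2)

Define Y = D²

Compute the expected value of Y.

Using E[X²] = Var(X) + (E[X])²:
E[D] = 2
Var(D) = 1.5^2 = 2.25
E[D²] = 2.25 + 2² = 2.25 + 4 = 6.25

6.25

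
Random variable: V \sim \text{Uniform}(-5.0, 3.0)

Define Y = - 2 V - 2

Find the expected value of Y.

For Y = -2V - 2:
E[Y] = -2 * E[V] - 2
E[V] = (-5 + 3)/2 = -1
E[Y] = -2 * (-1) - 2 = 0

0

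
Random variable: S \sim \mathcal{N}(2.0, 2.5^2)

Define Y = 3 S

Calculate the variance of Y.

For Y = aS + b: Var(Y) = a² * Var(S)
Var(S) = 2.5^2 = 6.25
Var(Y) = 3² * 6.25 = 9 * 6.25 = 56.25

56.25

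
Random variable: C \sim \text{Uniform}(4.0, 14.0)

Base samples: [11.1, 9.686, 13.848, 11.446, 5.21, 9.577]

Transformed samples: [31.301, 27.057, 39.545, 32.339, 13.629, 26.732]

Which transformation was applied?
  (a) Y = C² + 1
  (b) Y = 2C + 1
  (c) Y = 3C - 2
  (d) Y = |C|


Checking option (c) Y = 3C - 2:
  C = 11.1 -> Y = 31.301 ✓
  C = 9.686 -> Y = 27.057 ✓
  C = 13.848 -> Y = 39.545 ✓
All samples match this transformation.

(c) 3C - 2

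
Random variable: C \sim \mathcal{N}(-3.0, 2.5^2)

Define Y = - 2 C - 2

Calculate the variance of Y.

For Y = aC + b: Var(Y) = a² * Var(C)
Var(C) = 2.5^2 = 6.25
Var(Y) = (-2)² * 6.25 = 4 * 6.25 = 25

25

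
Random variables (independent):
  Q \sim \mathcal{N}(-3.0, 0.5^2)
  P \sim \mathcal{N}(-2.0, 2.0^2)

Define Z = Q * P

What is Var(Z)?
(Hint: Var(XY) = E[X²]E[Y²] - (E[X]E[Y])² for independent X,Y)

Var(XY) = E[X²]E[Y²] - (E[X]E[Y])²
E[Q] = -3, Var(Q) = 0.25
E[P] = -2, Var(P) = 4
E[Q²] = 0.25 + (-3)² = 9.25
E[P²] = 4 + (-2)² = 8
Var(Z) = 9.25*8 - (-3*(-2))²
= 74 - 36 = 38

38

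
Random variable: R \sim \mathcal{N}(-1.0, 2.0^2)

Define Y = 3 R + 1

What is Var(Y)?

For Y = aR + b: Var(Y) = a² * Var(R)
Var(R) = 2.0^2 = 4
Var(Y) = 3² * 4 = 9 * 4 = 36

36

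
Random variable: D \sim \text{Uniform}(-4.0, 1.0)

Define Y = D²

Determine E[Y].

E[D²] = Var(D) + (E[D])² = 2.0833333 + 2.25 = 4.3333333

4.3333333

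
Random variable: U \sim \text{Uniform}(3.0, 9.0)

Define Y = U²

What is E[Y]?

E[U²] = Var(U) + (E[U])² = 3 + 36 = 39

39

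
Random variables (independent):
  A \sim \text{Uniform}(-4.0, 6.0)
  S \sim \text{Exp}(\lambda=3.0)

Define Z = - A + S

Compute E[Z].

E[Z] = -1*E[A] + 1*E[S]
E[A] = 1
E[S] = 0.33333333
E[Z] = -1*1 + 1*0.33333333 = -0.66666667

-0.66666667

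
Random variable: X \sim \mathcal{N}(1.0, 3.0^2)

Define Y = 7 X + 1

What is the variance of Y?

For Y = aX + b: Var(Y) = a² * Var(X)
Var(X) = 3.0^2 = 9
Var(Y) = 7² * 9 = 49 * 9 = 441

441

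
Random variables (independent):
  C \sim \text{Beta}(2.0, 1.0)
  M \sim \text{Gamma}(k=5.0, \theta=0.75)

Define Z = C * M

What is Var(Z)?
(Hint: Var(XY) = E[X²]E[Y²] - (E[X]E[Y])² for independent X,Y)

Var(XY) = E[X²]E[Y²] - (E[X]E[Y])²
E[C] = 0.66666667, Var(C) = 0.055555556
E[M] = 3.75, Var(M) = 2.8125
E[C²] = 0.055555556 + 0.66666667² = 0.5
E[M²] = 2.8125 + 3.75² = 16.875
Var(Z) = 0.5*16.875 - (0.66666667*3.75)²
= 8.4375 - 6.25 = 2.1875

2.1875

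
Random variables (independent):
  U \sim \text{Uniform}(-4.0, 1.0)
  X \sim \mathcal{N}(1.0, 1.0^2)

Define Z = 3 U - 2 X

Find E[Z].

E[Z] = 3*E[U] - 2*E[X]
E[U] = -1.5
E[X] = 1
E[Z] = 3*(-1.5) - 2*1 = -6.5

-6.5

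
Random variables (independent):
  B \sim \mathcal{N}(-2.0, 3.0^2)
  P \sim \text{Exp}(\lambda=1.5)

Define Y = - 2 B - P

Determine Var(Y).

For independent RVs: Var(aX + bY) = a²Var(X) + b²Var(Y)
Var(B) = 9
Var(P) = 0.44444444
Var(Y) = (-2)²*9 + (-1)²*0.44444444
= 4*9 + 1*0.44444444 = 36.444444

36.444444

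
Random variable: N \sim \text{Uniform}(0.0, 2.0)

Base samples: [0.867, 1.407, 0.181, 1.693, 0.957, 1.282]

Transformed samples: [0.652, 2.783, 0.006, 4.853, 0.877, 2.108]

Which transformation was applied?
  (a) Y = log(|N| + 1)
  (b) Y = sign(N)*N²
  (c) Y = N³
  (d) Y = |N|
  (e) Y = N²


Checking option (c) Y = N³:
  N = 0.867 -> Y = 0.652 ✓
  N = 1.407 -> Y = 2.783 ✓
  N = 0.181 -> Y = 0.006 ✓
All samples match this transformation.

(c) N³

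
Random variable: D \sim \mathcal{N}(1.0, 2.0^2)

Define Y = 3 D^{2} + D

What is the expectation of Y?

E[Y] = 3*E[D²] + 1*E[D]
E[D] = 1
E[D²] = Var(D) + (E[D])² = 4 + 1 = 5
E[Y] = 3*5 + 1*1 = 16

16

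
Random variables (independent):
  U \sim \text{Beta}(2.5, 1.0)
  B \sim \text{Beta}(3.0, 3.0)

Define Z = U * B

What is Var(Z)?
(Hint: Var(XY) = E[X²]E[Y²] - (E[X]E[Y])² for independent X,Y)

Var(XY) = E[X²]E[Y²] - (E[X]E[Y])²
E[U] = 0.71428571, Var(U) = 0.045351474
E[B] = 0.5, Var(B) = 0.035714286
E[U²] = 0.045351474 + 0.71428571² = 0.55555556
E[B²] = 0.035714286 + 0.5² = 0.28571429
Var(Z) = 0.55555556*0.28571429 - (0.71428571*0.5)²
= 0.15873016 - 0.12755102 = 0.031179138

0.031179138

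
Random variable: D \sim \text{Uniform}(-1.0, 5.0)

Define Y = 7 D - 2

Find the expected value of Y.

For Y = 7D - 2:
E[Y] = 7 * E[D] - 2
E[D] = (-1 + 5)/2 = 2
E[Y] = 7 * 2 - 2 = 12

12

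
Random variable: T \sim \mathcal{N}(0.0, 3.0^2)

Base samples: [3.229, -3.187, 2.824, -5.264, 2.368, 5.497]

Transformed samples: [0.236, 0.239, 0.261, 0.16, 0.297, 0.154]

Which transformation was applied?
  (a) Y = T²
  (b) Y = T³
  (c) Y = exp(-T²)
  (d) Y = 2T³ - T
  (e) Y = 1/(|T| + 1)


Checking option (e) Y = 1/(|T| + 1):
  T = 3.229 -> Y = 0.236 ✓
  T = -3.187 -> Y = 0.239 ✓
  T = 2.824 -> Y = 0.261 ✓
All samples match this transformation.

(e) 1/(|T| + 1)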